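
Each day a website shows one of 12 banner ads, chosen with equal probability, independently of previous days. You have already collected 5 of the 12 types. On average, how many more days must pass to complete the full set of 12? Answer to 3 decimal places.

Starting from 5 distinct types, each trial gives a new one with probability (12−i)/12 when i types are held, so the wait for the next new type is 12/(12−i).
E = 12/7 + 12/6 + 12/5 + 12/4 + 12/3 + 12/2 + 12/1 = 1089/35 ≈ 31.114.

31.114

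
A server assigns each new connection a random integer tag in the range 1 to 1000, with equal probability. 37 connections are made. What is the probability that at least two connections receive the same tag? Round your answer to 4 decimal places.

It's easier to compute the probability that all 37 are distinct.
P(all distinct) = 1000/1000 · 999/1000 · ··· · 964/1000 ≈ 0.5095.
So the probability of at least one match is 1 − 0.5095 = 0.4905.

0.4905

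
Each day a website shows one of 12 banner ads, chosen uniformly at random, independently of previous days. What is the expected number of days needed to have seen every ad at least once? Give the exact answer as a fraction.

After i distinct types are collected, each trial gives a new one with probability (12−i)/12, so the expected wait for the next new type is 12/(12−i).
E = 12/12 + 12/11 + 12/10 + 12/9 + 12/8 + 12/7 + 12/6 + 12/5 + 12/4 + 12/3 + 12/2 + 12/1 = 86021/2310.

86021/2310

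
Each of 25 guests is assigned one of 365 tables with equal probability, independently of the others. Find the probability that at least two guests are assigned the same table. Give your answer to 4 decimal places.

It's easier to compute the probability that all 25 are distinct.
P(all distinct) = 365/365 · 364/365 · ··· · 341/365 ≈ 0.4313.
So the probability of at least one match is 1 − 0.4313 = 0.5687.

0.5687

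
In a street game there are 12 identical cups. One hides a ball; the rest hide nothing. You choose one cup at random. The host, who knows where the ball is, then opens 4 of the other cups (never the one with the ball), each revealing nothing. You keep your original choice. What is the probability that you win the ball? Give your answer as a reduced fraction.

The host can always open 4 empty cups regardless of your choice, so the reveals give no information about your original cup.
P(win by staying) = 1/12.

1/12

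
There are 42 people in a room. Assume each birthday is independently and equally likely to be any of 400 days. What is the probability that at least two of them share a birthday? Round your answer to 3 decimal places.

It's easier to compute the probability that all 42 are distinct.
P(all distinct) = 400/400 · 399/400 · ··· · 359/400 ≈ 0.107.
So the probability of at least one match is 1 − 0.107 = 0.893.

0.893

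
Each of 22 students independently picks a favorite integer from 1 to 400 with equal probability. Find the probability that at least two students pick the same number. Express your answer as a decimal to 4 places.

It's easier to compute the probability that all 22 are distinct.
P(all distinct) = 400/400 · 399/400 · ··· · 379/400 ≈ 0.5554.
So the probability of at least one match is 1 − 0.5554 = 0.4446.

0.4446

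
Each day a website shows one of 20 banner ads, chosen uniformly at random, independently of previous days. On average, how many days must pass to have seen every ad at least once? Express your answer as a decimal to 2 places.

After i distinct types are collected, each trial gives a new one with probability (20−i)/20, so the expected wait for the next new type is 20/(20−i).
E = 20/20 + 20/19 + 20/18 + 20/17 + 20/16 + 20/15 + 20/14 + 20/13 + 20/12 + 20/11 + 20/10 + 20/9 + 20/8 + 20/7 + 20/6 + 20/5 + 20/4 + 20/3 + 20/2 + 20/1 = 279175675/3879876 ≈ 71.95.

71.95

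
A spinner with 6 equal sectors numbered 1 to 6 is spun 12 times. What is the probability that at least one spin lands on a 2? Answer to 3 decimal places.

0.888

P(no spin lands on a 2) = (5/6)^12 ≈ 0.112.
P(at least one) = 1 − 0.112 = 0.888.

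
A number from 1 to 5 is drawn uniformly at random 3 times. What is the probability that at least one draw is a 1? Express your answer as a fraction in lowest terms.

61/125

P(no draw is a 1) = (4/5)^3 = 64/125.
P(at least one) = 1 − 64/125 = 61/125.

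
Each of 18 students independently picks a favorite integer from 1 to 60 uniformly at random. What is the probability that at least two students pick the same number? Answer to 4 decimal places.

It's easier to compute the probability that all 18 are distinct.
P(all distinct) = 60/60 · 59/60 · ··· · 43/60 ≈ 0.0583.
So the probability of at least one match is 1 − 0.0583 = 0.9417.

0.9417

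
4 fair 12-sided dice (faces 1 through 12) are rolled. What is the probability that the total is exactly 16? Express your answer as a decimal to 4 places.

0.0217

There are 12^4 = 20736 equally likely outcomes.
The number of ordered 4-tuples from {1,…,12} summing to 16 is 451.
P(sum = 16) = 451/20736 ≈ 0.0217.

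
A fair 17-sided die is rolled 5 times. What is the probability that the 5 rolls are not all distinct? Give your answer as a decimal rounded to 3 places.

P(all 5 different) = 17/17 · 16/17 · ··· · 13/17 ≈ 0.523.
P(at least two equal) = 1 − 0.523 = 0.477.

0.477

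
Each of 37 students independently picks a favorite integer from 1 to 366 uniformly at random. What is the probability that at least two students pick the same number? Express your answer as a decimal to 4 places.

0.8479

It's easier to compute the probability that all 37 are distinct.
P(all distinct) = 366/366 · 365/366 · ··· · 330/366 ≈ 0.1521.
So the probability of at least one match is 1 − 0.1521 = 0.8479.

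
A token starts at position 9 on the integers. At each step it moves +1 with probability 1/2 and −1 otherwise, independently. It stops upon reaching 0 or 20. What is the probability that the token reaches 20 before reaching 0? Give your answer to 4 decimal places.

0.4500

With a fair step, P(i) = ½P(i−1) + ½P(i+1) with P(0)=0, P(20)=1 has the linear solution P(i) = i/20.
P(9) = 9/20 ≈ 0.4500.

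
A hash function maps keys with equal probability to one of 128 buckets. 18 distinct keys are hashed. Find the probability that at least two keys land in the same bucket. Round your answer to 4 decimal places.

0.7146

It's easier to compute the probability that all 18 are distinct.
P(all distinct) = 128/128 · 127/128 · ··· · 111/128 ≈ 0.2854.
So the probability of at least one match is 1 − 0.2854 = 0.7146.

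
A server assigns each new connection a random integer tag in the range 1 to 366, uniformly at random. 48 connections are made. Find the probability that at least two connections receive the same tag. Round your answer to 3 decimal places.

It's easier to compute the probability that all 48 are distinct.
P(all distinct) = 366/366 · 365/366 · ··· · 319/366 ≈ 0.040.
So the probability of at least one match is 1 − 0.040 = 0.960.

0.960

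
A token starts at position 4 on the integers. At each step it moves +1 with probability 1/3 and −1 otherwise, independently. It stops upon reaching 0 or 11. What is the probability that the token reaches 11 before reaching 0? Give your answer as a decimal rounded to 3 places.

0.007

Let r = q/p = (2/3)/(1/3) = 2. The recurrence P(i) = p·P(i+1) + q·P(i−1) with P(0)=0, P(11)=1 gives P(i) = (1 − r^i)/(1 − r^11).
P(4) = (1 − (2)^4) / (1 − (2)^11) = 15/2047 ≈ 0.007.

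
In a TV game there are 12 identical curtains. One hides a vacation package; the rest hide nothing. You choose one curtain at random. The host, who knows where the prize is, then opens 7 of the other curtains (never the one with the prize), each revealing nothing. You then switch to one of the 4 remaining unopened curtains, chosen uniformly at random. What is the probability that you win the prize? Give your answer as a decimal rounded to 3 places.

0.229

Your original curtain holds the prize with probability 1/12, so the other 11 collectively hold it with probability 11/12.
The host can always find 7 empty curtains to open, so the reveals don't change that 11/12; it is now spread over the 4 remaining unopened curtains.
P(win by switching) = (11/12) · (1/4) = 11/48 ≈ 0.229.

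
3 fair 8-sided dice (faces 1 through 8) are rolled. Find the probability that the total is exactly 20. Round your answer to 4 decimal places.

0.0293

There are 8^3 = 512 equally likely outcomes.
The number of ordered 3-tuples from {1,…,8} summing to 20 is 15.
P(sum = 20) = 15/512 ≈ 0.0293.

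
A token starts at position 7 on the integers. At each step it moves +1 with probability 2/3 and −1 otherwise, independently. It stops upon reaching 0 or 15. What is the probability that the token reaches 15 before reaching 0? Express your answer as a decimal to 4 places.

Let r = q/p = (1/3)/(2/3) = 1/2. The recurrence P(i) = p·P(i+1) + q·P(i−1) with P(0)=0, P(15)=1 gives P(i) = (1 − r^i)/(1 − r^15).
P(7) = (1 − (1/2)^7) / (1 − (1/2)^15) = 32512/32767 ≈ 0.9922.

0.9922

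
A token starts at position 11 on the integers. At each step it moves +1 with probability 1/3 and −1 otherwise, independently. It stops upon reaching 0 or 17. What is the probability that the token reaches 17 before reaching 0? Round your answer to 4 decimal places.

Let r = q/p = (2/3)/(1/3) = 2. The recurrence P(i) = p·P(i+1) + q·P(i−1) with P(0)=0, P(17)=1 gives P(i) = (1 − r^i)/(1 − r^17).
P(11) = (1 − (2)^11) / (1 − (2)^17) = 2047/131071 ≈ 0.0156.

0.0156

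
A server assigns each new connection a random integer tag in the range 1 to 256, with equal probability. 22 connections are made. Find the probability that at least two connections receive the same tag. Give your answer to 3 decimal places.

0.605

It's easier to compute the probability that all 22 are distinct.
P(all distinct) = 256/256 · 255/256 · ··· · 235/256 ≈ 0.395.
So the probability of at least one match is 1 − 0.395 = 0.605.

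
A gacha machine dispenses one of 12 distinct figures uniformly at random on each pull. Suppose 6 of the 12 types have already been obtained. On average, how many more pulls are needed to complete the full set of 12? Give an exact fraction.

147/5

Starting from 6 distinct types, each trial gives a new one with probability (12−i)/12 when i types are held, so the wait for the next new type is 12/(12−i).
E = 12/6 + 12/5 + 12/4 + 12/3 + 12/2 + 12/1 = 147/5.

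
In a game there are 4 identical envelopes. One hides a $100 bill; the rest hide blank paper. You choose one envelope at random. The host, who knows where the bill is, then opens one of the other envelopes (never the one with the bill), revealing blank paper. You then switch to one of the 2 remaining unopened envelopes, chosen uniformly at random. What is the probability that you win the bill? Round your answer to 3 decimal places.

Your original envelope holds the bill with probability 1/4, so the other 3 collectively hold it with probability 3/4.
The host can always find an empty envelope to open, so this doesn't change that 3/4; it is now spread over the 2 remaining unopened envelopes.
P(win by switching) = (3/4) · (1/2) = 3/8 ≈ 0.375.

0.375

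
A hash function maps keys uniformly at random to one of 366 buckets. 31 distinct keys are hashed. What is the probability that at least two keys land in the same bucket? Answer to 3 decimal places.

It's easier to compute the probability that all 31 are distinct.
P(all distinct) = 366/366 · 365/366 · ··· · 336/366 ≈ 0.271.
So the probability of at least one match is 1 − 0.271 = 0.729.

0.729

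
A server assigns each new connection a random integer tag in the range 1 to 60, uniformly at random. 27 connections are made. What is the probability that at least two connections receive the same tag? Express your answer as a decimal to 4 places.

0.9991

It's easier to compute the probability that all 27 are distinct.
P(all distinct) = 60/60 · 59/60 · ··· · 34/60 ≈ 0.0009.
So the probability of at least one match is 1 − 0.0009 = 0.9991.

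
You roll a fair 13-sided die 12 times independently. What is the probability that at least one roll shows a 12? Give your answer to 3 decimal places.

0.617

P(no roll shows a 12) = (12/13)^12 ≈ 0.383.
P(at least one) = 1 − 0.383 = 0.617.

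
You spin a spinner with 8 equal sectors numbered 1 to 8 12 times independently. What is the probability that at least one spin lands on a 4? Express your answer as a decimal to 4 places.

0.7986

P(no spin lands on a 4) = (7/8)^12 ≈ 0.2014.
P(at least one) = 1 − 0.2014 = 0.7986.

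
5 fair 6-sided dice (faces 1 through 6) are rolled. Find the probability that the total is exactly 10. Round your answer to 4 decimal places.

0.0162

There are 6^5 = 7776 equally likely outcomes.
The number of ordered 5-tuples from {1,…,6} summing to 10 is 126.
P(sum = 10) = 126/7776 = 7/432 ≈ 0.0162.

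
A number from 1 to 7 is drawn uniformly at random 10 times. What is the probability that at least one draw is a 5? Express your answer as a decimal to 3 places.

0.786

P(no draw is a 5) = (6/7)^10 ≈ 0.214.
P(at least one) = 1 − 0.214 = 0.786.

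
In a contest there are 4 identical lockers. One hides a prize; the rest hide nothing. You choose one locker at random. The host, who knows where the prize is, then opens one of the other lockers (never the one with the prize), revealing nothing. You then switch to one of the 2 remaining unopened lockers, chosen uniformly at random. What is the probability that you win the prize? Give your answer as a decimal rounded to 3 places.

0.375

Your original locker holds the prize with probability 1/4, so the other 3 collectively hold it with probability 3/4.
The host can always find an empty locker to open, so this doesn't change that 3/4; it is now spread over the 2 remaining unopened lockers.
P(win by switching) = (3/4) · (1/2) = 3/8 ≈ 0.375.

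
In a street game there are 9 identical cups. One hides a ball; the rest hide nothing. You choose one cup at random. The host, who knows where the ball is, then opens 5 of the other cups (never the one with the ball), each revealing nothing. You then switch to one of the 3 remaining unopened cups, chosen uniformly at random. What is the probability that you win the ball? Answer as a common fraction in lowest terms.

8/27

Your original cup holds the ball with probability 1/9, so the other 8 collectively hold it with probability 8/9.
The host can always find 5 empty cups to open, so the reveals don't change that 8/9; it is now spread over the 3 remaining unopened cups.
P(win by switching) = (8/9) · (1/3) = 8/27.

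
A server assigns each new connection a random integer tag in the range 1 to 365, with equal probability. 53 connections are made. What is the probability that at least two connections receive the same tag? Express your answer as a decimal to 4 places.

It's easier to compute the probability that all 53 are distinct.
P(all distinct) = 365/365 · 364/365 · ··· · 313/365 ≈ 0.0189.
So the probability of at least one match is 1 − 0.0189 = 0.9811.

0.9811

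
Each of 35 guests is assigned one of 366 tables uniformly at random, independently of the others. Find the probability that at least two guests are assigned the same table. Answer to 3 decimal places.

It's easier to compute the probability that all 35 are distinct.
P(all distinct) = 366/366 · 365/366 · ··· · 332/366 ≈ 0.187.
So the probability of at least one match is 1 − 0.187 = 0.813.

0.813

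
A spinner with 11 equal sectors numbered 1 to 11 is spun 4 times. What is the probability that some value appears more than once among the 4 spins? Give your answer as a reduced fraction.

611/1331

P(all 4 different) = 11/11 · 10/11 · ··· · 8/11 = 720/1331.
P(at least two equal) = 1 − 720/1331 = 611/1331.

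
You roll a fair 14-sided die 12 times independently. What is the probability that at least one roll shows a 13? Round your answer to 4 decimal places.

P(no roll shows a 13) = (13/14)^12 ≈ 0.4109.
P(at least one) = 1 − 0.4109 = 0.5891.

0.5891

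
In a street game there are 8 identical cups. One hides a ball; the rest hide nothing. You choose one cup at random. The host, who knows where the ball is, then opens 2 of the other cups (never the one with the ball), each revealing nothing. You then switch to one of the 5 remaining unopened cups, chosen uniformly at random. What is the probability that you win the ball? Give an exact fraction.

7/40

Your original cup holds the ball with probability 1/8, so the other 7 collectively hold it with probability 7/8.
The host can always find 2 empty cups to open, so the reveals don't change that 7/8; it is now spread over the 5 remaining unopened cups.
P(win by switching) = (7/8) · (1/5) = 7/40.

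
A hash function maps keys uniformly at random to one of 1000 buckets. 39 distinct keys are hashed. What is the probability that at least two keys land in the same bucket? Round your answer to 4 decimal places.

It's easier to compute the probability that all 39 are distinct.
P(all distinct) = 1000/1000 · 999/1000 · ··· · 962/1000 ≈ 0.4720.
So the probability of at least one match is 1 − 0.4720 = 0.5280.

0.5280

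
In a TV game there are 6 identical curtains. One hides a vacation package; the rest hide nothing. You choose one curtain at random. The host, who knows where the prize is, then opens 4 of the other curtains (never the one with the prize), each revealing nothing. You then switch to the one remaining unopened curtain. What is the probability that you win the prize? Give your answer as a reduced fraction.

5/6

Your original curtain holds the prize with probability 1/6, so the other 5 collectively hold it with probability 5/6.
The host can always find 4 empty curtains to open, so the reveals don't change that 5/6; it is now spread over the 1 remaining unopened curtain.
P(win by switching) = (5/6) · (1/1) = 5/6.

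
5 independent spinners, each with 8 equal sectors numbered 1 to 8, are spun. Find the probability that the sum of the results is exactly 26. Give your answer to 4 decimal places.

0.0613

There are 8^5 = 32768 equally likely outcomes.
The number of ordered 5-tuples from {1,…,8} summing to 26 is 2010.
P(sum = 26) = 2010/32768 = 1005/16384 ≈ 0.0613.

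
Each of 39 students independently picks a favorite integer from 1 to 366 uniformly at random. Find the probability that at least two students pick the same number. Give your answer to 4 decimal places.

It's easier to compute the probability that all 39 are distinct.
P(all distinct) = 366/366 · 365/366 · ··· · 328/366 ≈ 0.1225.
So the probability of at least one match is 1 − 0.1225 = 0.8775.

0.8775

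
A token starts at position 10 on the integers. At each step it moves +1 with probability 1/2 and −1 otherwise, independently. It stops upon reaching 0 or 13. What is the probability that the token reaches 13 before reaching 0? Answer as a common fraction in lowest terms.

With a fair step, P(i) = ½P(i−1) + ½P(i+1) with P(0)=0, P(13)=1 has the linear solution P(i) = i/13.
P(10) = 10/13.

10/13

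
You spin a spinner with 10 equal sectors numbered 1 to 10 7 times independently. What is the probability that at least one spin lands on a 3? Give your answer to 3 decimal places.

0.522

P(no spin lands on a 3) = (9/10)^7 ≈ 0.478.
P(at least one) = 1 − 0.478 = 0.522.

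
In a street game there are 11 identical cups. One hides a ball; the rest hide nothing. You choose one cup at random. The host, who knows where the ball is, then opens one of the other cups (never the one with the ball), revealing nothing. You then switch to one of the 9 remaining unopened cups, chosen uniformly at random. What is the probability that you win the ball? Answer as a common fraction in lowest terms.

Your original cup holds the ball with probability 1/11, so the other 10 collectively hold it with probability 10/11.
The host can always find an empty cup to open, so this doesn't change that 10/11; it is now spread over the 9 remaining unopened cups.
P(win by switching) = (10/11) · (1/9) = 10/99.

10/99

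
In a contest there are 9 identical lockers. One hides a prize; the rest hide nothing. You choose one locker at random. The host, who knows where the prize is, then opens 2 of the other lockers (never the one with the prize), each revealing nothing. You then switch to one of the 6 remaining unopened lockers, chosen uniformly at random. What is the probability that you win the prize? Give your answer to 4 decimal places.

0.1481

Your original locker holds the prize with probability 1/9, so the other 8 collectively hold it with probability 8/9.
The host can always find 2 empty lockers to open, so the reveals don't change that 8/9; it is now spread over the 6 remaining unopened lockers.
P(win by switching) = (8/9) · (1/6) = 4/27 ≈ 0.1481.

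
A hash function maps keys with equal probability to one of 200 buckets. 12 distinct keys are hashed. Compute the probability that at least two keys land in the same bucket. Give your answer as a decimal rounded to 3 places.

It's easier to compute the probability that all 12 are distinct.
P(all distinct) = 200/200 · 199/200 · ··· · 189/200 ≈ 0.714.
So the probability of at least one match is 1 − 0.714 = 0.286.

0.286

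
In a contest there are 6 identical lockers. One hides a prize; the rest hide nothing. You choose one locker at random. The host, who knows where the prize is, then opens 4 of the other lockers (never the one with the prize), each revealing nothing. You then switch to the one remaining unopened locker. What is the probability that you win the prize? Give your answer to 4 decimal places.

Your original locker holds the prize with probability 1/6, so the other 5 collectively hold it with probability 5/6.
The host can always find 4 empty lockers to open, so the reveals don't change that 5/6; it is now spread over the 1 remaining unopened locker.
P(win by switching) = (5/6) · (1/1) = 5/6 ≈ 0.8333.

0.8333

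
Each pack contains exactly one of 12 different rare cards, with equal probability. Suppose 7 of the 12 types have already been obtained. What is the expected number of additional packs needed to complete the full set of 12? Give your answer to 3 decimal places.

27.400

Starting from 7 distinct types, each trial gives a new one with probability (12−i)/12 when i types are held, so the wait for the next new type is 12/(12−i).
E = 12/5 + 12/4 + 12/3 + 12/2 + 12/1 = 137/5 ≈ 27.400.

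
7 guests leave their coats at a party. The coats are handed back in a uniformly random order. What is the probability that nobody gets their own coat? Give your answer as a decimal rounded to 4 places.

This is the derangement probability: permutations of 7 with no fixed point.
D(7) = 7! · (1 − 1/1! + 1/2! − ··· + (−1)^7/7!) = 1854.
P = 1854/5040 = 103/280 ≈ 0.3679.

0.3679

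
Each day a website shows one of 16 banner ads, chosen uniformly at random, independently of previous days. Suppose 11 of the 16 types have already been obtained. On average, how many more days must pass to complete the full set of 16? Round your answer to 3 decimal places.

Starting from 11 distinct types, each trial gives a new one with probability (16−i)/16 when i types are held, so the wait for the next new type is 16/(16−i).
E = 16/5 + 16/4 + 16/3 + 16/2 + 16/1 = 548/15 ≈ 36.533.

36.533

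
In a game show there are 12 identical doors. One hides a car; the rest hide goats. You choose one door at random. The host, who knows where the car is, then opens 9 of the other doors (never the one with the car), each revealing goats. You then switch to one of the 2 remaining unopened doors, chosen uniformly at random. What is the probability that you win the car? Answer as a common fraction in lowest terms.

11/24

Your original door holds the car with probability 1/12, so the other 11 collectively hold it with probability 11/12.
The host can always find 9 empty doors to open, so the reveals don't change that 11/12; it is now spread over the 2 remaining unopened doors.
P(win by switching) = (11/12) · (1/2) = 11/24.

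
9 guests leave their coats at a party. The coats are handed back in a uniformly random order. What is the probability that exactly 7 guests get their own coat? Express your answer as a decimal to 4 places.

Choose which 7 of the 9 are fixed: C(9,7) = 36 ways.
The remaining 2 must have no fixed point: D(2) = 1.
P = 36·1/362880 = 1/10080 ≈ 0.0001.

0.0001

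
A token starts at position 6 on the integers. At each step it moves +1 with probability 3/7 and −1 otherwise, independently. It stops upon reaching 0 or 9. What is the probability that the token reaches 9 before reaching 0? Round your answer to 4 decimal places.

Let r = q/p = (4/7)/(3/7) = 4/3. The recurrence P(i) = p·P(i+1) + q·P(i−1) with P(0)=0, P(9)=1 gives P(i) = (1 − r^i)/(1 − r^9).
P(6) = (1 − (4/3)^6) / (1 − (4/3)^9) = 2457/6553 ≈ 0.3749.

0.3749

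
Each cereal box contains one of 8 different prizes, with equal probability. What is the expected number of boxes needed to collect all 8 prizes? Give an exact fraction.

761/35

After i distinct types are collected, each trial gives a new one with probability (8−i)/8, so the expected wait for the next new type is 8/(8−i).
E = 8/8 + 8/7 + 8/6 + 8/5 + 8/4 + 8/3 + 8/2 + 8/1 = 761/35.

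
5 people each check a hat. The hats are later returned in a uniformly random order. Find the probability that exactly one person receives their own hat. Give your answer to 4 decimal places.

0.3750

Choose which one is fixed: C(5,1) = 5 ways.
The remaining 4 must have no fixed point: D(4) = 9.
P = 5·9/120 = 3/8 ≈ 0.3750.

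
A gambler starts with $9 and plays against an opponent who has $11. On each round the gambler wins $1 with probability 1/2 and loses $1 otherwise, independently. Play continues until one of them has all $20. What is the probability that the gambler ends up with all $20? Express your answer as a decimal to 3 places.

0.450

With a fair step, P(i) = ½P(i−1) + ½P(i+1) with P(0)=0, P(20)=1 has the linear solution P(i) = i/20.
P(9) = 9/20 ≈ 0.450.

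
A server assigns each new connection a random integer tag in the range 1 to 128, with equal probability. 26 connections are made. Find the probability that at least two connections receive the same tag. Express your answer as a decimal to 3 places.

It's easier to compute the probability that all 26 are distinct.
P(all distinct) = 128/128 · 127/128 · ··· · 103/128 ≈ 0.065.
So the probability of at least one match is 1 − 0.065 = 0.935.

0.935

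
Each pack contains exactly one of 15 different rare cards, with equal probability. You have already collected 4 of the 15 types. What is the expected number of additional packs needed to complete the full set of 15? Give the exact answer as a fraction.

83711/1848

Starting from 4 distinct types, each trial gives a new one with probability (15−i)/15 when i types are held, so the wait for the next new type is 15/(15−i).
E = 15/11 + 15/10 + 15/9 + 15/8 + 15/7 + 15/6 + 15/5 + 15/4 + 15/3 + 15/2 + 15/1 = 83711/1848.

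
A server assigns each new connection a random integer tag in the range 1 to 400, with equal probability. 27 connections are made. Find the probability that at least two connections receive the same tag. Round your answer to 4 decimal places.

0.5924

It's easier to compute the probability that all 27 are distinct.
P(all distinct) = 400/400 · 399/400 · ··· · 374/400 ≈ 0.4076.
So the probability of at least one match is 1 − 0.4076 = 0.5924.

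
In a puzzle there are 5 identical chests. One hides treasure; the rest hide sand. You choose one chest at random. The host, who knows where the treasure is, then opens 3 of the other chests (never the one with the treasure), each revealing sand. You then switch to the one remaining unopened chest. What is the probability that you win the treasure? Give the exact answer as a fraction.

4/5

Your original chest holds the treasure with probability 1/5, so the other 4 collectively hold it with probability 4/5.
The host can always find 3 empty chests to open, so the reveals don't change that 4/5; it is now spread over the 1 remaining unopened chest.
P(win by switching) = (4/5) · (1/1) = 4/5.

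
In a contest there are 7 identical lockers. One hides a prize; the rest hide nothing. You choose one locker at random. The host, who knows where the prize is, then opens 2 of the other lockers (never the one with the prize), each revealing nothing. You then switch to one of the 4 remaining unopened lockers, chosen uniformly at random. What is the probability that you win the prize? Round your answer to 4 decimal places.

Your original locker holds the prize with probability 1/7, so the other 6 collectively hold it with probability 6/7.
The host can always find 2 empty lockers to open, so the reveals don't change that 6/7; it is now spread over the 4 remaining unopened lockers.
P(win by switching) = (6/7) · (1/4) = 3/14 ≈ 0.2143.

0.2143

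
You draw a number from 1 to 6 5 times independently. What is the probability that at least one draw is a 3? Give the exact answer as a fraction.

4651/7776

P(no draw is a 3) = (5/6)^5 = 3125/7776.
P(at least one) = 1 − 3125/7776 = 4651/7776.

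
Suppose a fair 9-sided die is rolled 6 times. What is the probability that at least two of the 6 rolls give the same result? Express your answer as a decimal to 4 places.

P(all 6 different) = 9/9 · 8/9 · ··· · 4/9 ≈ 0.1138.
P(at least two equal) = 1 − 0.1138 = 0.8862.

0.8862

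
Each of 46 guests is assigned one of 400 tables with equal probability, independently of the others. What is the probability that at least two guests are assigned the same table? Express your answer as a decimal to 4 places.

It's easier to compute the probability that all 46 are distinct.
P(all distinct) = 400/400 · 399/400 · ··· · 355/400 ≈ 0.0678.
So the probability of at least one match is 1 − 0.0678 = 0.9322.

0.9322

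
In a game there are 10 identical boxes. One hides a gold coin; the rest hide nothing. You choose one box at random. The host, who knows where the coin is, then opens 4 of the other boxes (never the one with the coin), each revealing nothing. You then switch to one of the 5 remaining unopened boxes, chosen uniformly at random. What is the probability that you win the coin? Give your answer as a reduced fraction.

Your original box holds the coin with probability 1/10, so the other 9 collectively hold it with probability 9/10.
The host can always find 4 empty boxes to open, so the reveals don't change that 9/10; it is now spread over the 5 remaining unopened boxes.
P(win by switching) = (9/10) · (1/5) = 9/50.

9/50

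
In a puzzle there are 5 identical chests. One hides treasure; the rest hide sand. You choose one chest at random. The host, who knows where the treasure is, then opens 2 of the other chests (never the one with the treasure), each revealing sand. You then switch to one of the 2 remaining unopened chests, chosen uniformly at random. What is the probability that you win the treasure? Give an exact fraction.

Your original chest holds the treasure with probability 1/5, so the other 4 collectively hold it with probability 4/5.
The host can always find 2 empty chests to open, so the reveals don't change that 4/5; it is now spread over the 2 remaining unopened chests.
P(win by switching) = (4/5) · (1/2) = 2/5.

2/5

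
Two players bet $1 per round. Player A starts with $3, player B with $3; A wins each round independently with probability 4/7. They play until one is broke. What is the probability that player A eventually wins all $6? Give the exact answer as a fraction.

64/91

Let r = q/p = (3/7)/(4/7) = 3/4. The recurrence P(i) = p·P(i+1) + q·P(i−1) with P(0)=0, P(6)=1 gives P(i) = (1 − r^i)/(1 − r^6).
P(3) = (1 − (3/4)^3) / (1 − (3/4)^6) = 64/91.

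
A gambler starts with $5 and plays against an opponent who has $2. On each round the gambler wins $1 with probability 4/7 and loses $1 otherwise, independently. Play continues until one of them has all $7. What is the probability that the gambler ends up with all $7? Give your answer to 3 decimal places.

0.880

Let r = q/p = (3/7)/(4/7) = 3/4. The recurrence P(i) = p·P(i+1) + q·P(i−1) with P(0)=0, P(7)=1 gives P(i) = (1 − r^i)/(1 − r^7).
P(5) = (1 − (3/4)^5) / (1 − (3/4)^7) = 12496/14197 ≈ 0.880.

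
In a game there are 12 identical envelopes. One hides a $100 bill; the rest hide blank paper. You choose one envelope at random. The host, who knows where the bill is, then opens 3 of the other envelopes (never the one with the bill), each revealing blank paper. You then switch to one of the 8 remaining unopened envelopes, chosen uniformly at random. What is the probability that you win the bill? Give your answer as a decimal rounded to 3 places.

Your original envelope holds the bill with probability 1/12, so the other 11 collectively hold it with probability 11/12.
The host can always find 3 empty envelopes to open, so the reveals don't change that 11/12; it is now spread over the 8 remaining unopened envelopes.
P(win by switching) = (11/12) · (1/8) = 11/96 ≈ 0.115.

0.115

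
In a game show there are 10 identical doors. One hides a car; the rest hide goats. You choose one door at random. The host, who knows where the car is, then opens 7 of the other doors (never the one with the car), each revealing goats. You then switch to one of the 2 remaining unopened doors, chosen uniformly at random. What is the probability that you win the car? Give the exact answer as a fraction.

Your original door holds the car with probability 1/10, so the other 9 collectively hold it with probability 9/10.
The host can always find 7 empty doors to open, so the reveals don't change that 9/10; it is now spread over the 2 remaining unopened doors.
P(win by switching) = (9/10) · (1/2) = 9/20.

9/20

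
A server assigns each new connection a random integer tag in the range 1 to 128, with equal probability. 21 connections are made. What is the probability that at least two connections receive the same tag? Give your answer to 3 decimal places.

It's easier to compute the probability that all 21 are distinct.
P(all distinct) = 128/128 · 127/128 · ··· · 108/128 ≈ 0.176.
So the probability of at least one match is 1 − 0.176 = 0.824.

0.824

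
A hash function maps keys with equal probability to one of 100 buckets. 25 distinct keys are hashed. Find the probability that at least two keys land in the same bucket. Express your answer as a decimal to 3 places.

It's easier to compute the probability that all 25 are distinct.
P(all distinct) = 100/100 · 99/100 · ··· · 76/100 ≈ 0.038.
So the probability of at least one match is 1 − 0.038 = 0.962.

0.962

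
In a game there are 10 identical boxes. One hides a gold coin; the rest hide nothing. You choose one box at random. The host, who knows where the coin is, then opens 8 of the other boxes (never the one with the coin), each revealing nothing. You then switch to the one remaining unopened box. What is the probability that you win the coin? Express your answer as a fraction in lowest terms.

Your original box holds the coin with probability 1/10, so the other 9 collectively hold it with probability 9/10.
The host can always find 8 empty boxes to open, so the reveals don't change that 9/10; it is now spread over the 1 remaining unopened box.
P(win by switching) = (9/10) · (1/1) = 9/10.

9/10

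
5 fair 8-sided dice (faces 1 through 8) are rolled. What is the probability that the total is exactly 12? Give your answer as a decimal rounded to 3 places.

0.010

There are 8^5 = 32768 equally likely outcomes.
The number of ordered 5-tuples from {1,…,8} summing to 12 is 330.
P(sum = 12) = 330/32768 = 165/16384 ≈ 0.010.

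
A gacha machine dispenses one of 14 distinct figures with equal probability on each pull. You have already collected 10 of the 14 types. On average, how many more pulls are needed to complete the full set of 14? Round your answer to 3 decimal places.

Starting from 10 distinct types, each trial gives a new one with probability (14−i)/14 when i types are held, so the wait for the next new type is 14/(14−i).
E = 14/4 + 14/3 + 14/2 + 14/1 = 175/6 ≈ 29.167.

29.167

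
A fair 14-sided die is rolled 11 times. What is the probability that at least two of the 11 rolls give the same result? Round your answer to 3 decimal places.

0.996

P(all 11 different) = 14/14 · 13/14 · ··· · 4/14 ≈ 0.004.
P(at least two equal) = 1 − 0.004 = 0.996.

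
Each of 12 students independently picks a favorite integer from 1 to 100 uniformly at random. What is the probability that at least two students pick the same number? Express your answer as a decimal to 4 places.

0.4968

It's easier to compute the probability that all 12 are distinct.
P(all distinct) = 100/100 · 99/100 · ··· · 89/100 ≈ 0.5032.
So the probability of at least one match is 1 − 0.5032 = 0.4968.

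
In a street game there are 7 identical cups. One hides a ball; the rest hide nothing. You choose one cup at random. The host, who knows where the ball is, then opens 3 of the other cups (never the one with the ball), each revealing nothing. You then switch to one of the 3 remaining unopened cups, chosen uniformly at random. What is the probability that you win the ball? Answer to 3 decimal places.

0.286

Your original cup holds the ball with probability 1/7, so the other 6 collectively hold it with probability 6/7.
The host can always find 3 empty cups to open, so the reveals don't change that 6/7; it is now spread over the 3 remaining unopened cups.
P(win by switching) = (6/7) · (1/3) = 2/7 ≈ 0.286.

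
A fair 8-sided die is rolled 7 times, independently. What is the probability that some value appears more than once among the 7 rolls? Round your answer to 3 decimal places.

0.981

P(all 7 different) = 8/8 · 7/8 · ··· · 2/8 ≈ 0.019.
P(at least two equal) = 1 − 0.019 = 0.981.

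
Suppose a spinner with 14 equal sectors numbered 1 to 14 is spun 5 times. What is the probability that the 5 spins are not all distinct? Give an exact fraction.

P(all 5 different) = 14/14 · 13/14 · ··· · 10/14 = 2145/4802.
P(at least two equal) = 1 − 2145/4802 = 2657/4802.

2657/4802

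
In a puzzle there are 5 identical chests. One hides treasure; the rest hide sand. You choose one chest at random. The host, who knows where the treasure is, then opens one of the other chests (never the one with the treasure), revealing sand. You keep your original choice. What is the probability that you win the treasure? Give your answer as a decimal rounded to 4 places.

0.2000

The host can always open an empty chest regardless of your choice, so this gives no information about your original chest.
P(win by staying) = 1/5 ≈ 0.2000.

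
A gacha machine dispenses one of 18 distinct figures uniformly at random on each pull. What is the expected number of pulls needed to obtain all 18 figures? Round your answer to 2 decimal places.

After i distinct types are collected, each trial gives a new one with probability (18−i)/18, so the expected wait for the next new type is 18/(18−i).
E = 18/18 + 18/17 + 18/16 + 18/15 + 18/14 + 18/13 + 18/12 + 18/11 + 18/10 + 18/9 + 18/8 + 18/7 + 18/6 + 18/5 + 18/4 + 18/3 + 18/2 + 18/1 = 42822903/680680 ≈ 62.91.

62.91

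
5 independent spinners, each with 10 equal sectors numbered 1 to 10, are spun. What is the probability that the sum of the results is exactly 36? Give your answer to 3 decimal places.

0.027

There are 10^5 = 100000 equally likely outcomes.
The number of ordered 5-tuples from {1,…,10} summing to 36 is 2710.
P(sum = 36) = 2710/100000 = 271/10000 ≈ 0.027.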